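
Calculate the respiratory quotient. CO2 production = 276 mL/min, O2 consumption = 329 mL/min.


RQ = VCO2 / VO2
RQ = 276 / 329
RQ = 0.8389


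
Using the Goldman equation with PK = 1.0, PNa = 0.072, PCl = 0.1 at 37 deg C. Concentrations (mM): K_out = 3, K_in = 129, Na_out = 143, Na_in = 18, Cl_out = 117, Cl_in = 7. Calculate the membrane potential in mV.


Vm = (RT/F)*ln((PK*Ko + PNa*Nao + PCl*Cli)/(PK*Ki + PNa*Nai + PCl*Clo))
Numer = 13.996, Denom = 141.996
Vm = -61.92 mV


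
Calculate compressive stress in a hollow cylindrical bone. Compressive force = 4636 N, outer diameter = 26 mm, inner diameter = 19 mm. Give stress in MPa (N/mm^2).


A = pi*(r_o^2 - r_i^2)
r_o = 13 mm, r_i = 9.5 mm
A = 247.4 mm^2
sigma = F/A = 4636 / 247.4
sigma = 18.74 MPa


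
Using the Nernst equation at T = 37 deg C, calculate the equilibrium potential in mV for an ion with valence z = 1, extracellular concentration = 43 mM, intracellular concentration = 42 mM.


E = (RT/(zF)) * ln(C_out/C_in)
T = 37 + 273.15 = 310.15 K
E = (8.314 * 310.15 / (1 * 96485)) * ln(43/42)
E = 0.6289 mV


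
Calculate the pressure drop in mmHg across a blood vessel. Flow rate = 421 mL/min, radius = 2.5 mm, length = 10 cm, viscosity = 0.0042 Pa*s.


dP = 8*mu*L*Q / (pi*r^4)
Q = 421 mL/min = 7.01667e-06 m^3/s
dP = 192.115 Pa = 192.115 / 133.322 mmHg = 1.441 mmHg


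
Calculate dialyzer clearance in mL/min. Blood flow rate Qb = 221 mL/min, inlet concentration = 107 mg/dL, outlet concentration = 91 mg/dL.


K = Qb * (Cb_in - Cb_out) / Cb_in
K = 221 * (107 - 91) / 107
K = 33.05 mL/min


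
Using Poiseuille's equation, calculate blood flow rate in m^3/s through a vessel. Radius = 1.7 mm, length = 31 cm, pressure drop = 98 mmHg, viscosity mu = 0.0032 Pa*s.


Q = pi*r^4*dP / (8*mu*L)
r = 0.0017 m, L = 0.31 m
dP = 98 mmHg = 13065.556 Pa
Q = 4.3199e-05 m^3/s


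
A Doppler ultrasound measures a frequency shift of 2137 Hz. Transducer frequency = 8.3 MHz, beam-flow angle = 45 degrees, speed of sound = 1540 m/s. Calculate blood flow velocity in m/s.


v = fd * c / (2 * f0 * cos(theta))
v = 2137 * 1540 / (2 * 8.3000e+06 * cos(45))
v = 0.2804 m/s


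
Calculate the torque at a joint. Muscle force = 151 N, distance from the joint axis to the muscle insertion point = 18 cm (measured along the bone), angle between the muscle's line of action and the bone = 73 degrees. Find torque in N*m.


Torque = F * d * sin(theta)   (moment arm = d*sin(theta))
d = 18 cm = 0.18 m
Torque = 151 * 0.18 * sin(73)
Torque = 25.99 N*m


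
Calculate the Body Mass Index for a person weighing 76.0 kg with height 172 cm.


BMI = weight / height^2
height = 172 cm = 1.72 m
BMI = 76.0 / 1.72^2
BMI = 25.69 kg/m^2


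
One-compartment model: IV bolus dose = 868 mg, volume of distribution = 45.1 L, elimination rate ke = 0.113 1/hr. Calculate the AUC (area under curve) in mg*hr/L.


C0 = Dose/Vd = 868/45.1 = 19.2461 mg/L
AUC = C0/ke = 19.2461/0.113
AUC = 170.3 mg*hr/L


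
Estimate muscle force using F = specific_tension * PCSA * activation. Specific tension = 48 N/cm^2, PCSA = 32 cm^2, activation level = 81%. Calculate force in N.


F = sigma * PCSA * activation
F = 48 * 32 * 0.81
F = 1244 N


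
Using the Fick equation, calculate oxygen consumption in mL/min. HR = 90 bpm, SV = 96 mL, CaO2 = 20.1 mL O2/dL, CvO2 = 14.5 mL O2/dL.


CO = HR*SV = 90*96/1000 = 8.64 L/min
a-v O2 diff = 20.1 - 14.5 = 5.6 mL/dL
VO2 = CO * (CaO2-CvO2) * 10 dL/L
VO2 = 8.64 * 5.6 * 10
VO2 = 483.8 mL/min


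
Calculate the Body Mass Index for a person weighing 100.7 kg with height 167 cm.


BMI = weight / height^2
height = 167 cm = 1.67 m
BMI = 100.7 / 1.67^2
BMI = 36.11 kg/m^2


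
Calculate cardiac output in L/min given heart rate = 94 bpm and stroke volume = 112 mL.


CO = HR * SV
CO = 94 * 112 / 1000
CO = 10.53 L/min


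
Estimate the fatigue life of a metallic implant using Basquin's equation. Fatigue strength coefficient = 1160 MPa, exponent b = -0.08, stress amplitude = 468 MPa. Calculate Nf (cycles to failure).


sigma_a = sigma_f' * (2Nf)^b
2Nf = (sigma_a/sigma_f')^(1/b)
2Nf = (468/1160)^(1/-0.08)
2Nf = 84654.822
Nf = 4.233e+04


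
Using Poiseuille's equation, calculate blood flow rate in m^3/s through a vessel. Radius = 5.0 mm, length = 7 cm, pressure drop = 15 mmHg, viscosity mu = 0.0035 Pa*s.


Q = pi*r^4*dP / (8*mu*L)
r = 0.005 m, L = 0.07 m
dP = 15 mmHg = 1999.83 Pa
Q = 0.002003 m^3/s


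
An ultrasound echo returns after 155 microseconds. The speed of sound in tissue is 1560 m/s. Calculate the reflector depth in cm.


depth = c * t / 2
t = 155 us = 1.5500e-04 s
depth = 1560 * 1.5500e-04 / 2
depth = 0.1209 m = 12.09 cm


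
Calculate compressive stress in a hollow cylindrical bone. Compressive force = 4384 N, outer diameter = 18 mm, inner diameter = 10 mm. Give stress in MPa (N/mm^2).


A = pi*(r_o^2 - r_i^2)
r_o = 9 mm, r_i = 5 mm
A = 175.929 mm^2
sigma = F/A = 4384 / 175.929
sigma = 24.92 MPa


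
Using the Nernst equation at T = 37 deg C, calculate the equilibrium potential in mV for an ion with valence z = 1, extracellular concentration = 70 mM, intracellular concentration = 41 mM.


E = (RT/(zF)) * ln(C_out/C_in)
T = 37 + 273.15 = 310.15 K
E = (8.314 * 310.15 / (1 * 96485)) * ln(70/41)
E = 14.3 mV


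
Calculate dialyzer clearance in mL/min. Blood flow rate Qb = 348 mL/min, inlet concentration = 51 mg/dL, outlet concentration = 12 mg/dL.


K = Qb * (Cb_in - Cb_out) / Cb_in
K = 348 * (51 - 12) / 51
K = 266.1 mL/min


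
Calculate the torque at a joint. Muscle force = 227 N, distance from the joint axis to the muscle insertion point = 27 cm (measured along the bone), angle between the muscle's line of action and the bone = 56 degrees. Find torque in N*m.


Torque = F * d * sin(theta)   (moment arm = d*sin(theta))
d = 27 cm = 0.27 m
Torque = 227 * 0.27 * sin(56)
Torque = 50.81 N*m


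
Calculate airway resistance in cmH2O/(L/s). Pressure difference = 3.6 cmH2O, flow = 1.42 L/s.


R = dP / flow
R = 3.6 / 1.42
R = 2.535 cmH2O/(L/s)


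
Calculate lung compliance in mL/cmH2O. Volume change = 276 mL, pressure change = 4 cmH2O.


C = dV / dP
C = 276 / 4
C = 69 mL/cmH2O


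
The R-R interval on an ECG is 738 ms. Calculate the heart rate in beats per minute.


HR = 60 / RR_interval(s)
RR = 738 ms = 0.738 s
HR = 60 / 0.738 = 81.3 bpm


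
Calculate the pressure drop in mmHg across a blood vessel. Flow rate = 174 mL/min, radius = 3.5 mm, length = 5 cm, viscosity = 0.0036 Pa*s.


dP = 8*mu*L*Q / (pi*r^4)
Q = 174 mL/min = 2.9e-06 m^3/s
dP = 8.85806 Pa = 8.85806 / 133.322 mmHg = 0.06644 mmHg


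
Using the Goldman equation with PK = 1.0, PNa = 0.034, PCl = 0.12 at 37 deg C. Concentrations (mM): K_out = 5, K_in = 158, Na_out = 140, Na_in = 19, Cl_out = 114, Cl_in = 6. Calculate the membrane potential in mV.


Vm = (RT/F)*ln((PK*Ko + PNa*Nao + PCl*Cli)/(PK*Ki + PNa*Nai + PCl*Clo))
Numer = 10.48, Denom = 172.326
Vm = -74.83 mV


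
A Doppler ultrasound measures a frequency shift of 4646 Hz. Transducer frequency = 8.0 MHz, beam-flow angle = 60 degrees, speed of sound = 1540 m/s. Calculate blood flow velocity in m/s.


v = fd * c / (2 * f0 * cos(theta))
v = 4646 * 1540 / (2 * 8.0000e+06 * cos(60))
v = 0.8944 m/s


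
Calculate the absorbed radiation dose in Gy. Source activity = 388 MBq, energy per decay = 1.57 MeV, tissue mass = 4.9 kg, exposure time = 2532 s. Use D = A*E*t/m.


A = 388 MBq = 3.8800e+08 Bq
E = 1.57 MeV = 2.51514e-13 J
D = A*E*t/m = 3.8800e+08*2.51514e-13*2532/4.9
D = 0.05043 Gy


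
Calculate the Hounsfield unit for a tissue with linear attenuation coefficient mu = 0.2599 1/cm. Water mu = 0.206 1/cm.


HU = ((mu_tissue - mu_water) / mu_water) * 1000
HU = ((0.2599 - 0.206) / 0.206) * 1000
HU = 261.7


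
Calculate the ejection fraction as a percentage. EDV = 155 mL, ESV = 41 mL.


SV = EDV - ESV = 155 - 41 = 114 mL
EF = SV/EDV * 100 = 114/155 * 100
EF = 73.55%


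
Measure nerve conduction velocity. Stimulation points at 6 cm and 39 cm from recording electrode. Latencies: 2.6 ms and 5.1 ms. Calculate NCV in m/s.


Distance = (39 - 6) / 100 = 0.33 m
dt = (5.1 - 2.6) / 1000 = 0.0025 s
NCV = dist / dt = 132 m/s


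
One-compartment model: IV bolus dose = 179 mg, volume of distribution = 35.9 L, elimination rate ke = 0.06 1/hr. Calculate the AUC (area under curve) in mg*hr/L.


C0 = Dose/Vd = 179/35.9 = 4.98607 mg/L
AUC = C0/ke = 4.98607/0.06
AUC = 83.1 mg*hr/L


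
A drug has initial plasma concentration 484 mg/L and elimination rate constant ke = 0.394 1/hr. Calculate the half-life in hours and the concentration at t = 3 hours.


t_half = ln(2) / ke = 0.693147 / 0.394 = 1.759 hr
C(t) = C0 * exp(-ke*t) = 484 * exp(-0.394*3)
C(3) = 148.4 mg/L


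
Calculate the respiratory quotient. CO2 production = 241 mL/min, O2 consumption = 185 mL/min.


RQ = VCO2 / VO2
RQ = 241 / 185
RQ = 1.303


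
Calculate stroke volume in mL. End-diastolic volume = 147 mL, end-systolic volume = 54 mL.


SV = EDV - ESV
SV = 147 - 54
SV = 93 mL


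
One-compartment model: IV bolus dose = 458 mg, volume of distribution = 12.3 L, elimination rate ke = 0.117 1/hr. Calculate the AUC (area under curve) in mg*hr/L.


C0 = Dose/Vd = 458/12.3 = 37.2358 mg/L
AUC = C0/ke = 37.2358/0.117
AUC = 318.3 mg*hr/L


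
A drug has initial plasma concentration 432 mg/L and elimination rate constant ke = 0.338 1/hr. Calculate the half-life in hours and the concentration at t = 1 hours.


t_half = ln(2) / ke = 0.693147 / 0.338 = 2.051 hr
C(t) = C0 * exp(-ke*t) = 432 * exp(-0.338*1)
C(1) = 308.1 mg/L


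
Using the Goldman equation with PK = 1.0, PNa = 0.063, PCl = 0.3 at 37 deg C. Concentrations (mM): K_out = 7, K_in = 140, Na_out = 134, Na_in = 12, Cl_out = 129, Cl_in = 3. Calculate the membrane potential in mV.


Vm = (RT/F)*ln((PK*Ko + PNa*Nao + PCl*Cli)/(PK*Ki + PNa*Nai + PCl*Clo))
Numer = 16.342, Denom = 179.456
Vm = -64.04 mV


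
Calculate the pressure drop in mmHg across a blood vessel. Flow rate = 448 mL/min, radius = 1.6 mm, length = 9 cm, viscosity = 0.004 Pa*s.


dP = 8*mu*L*Q / (pi*r^4)
Q = 448 mL/min = 7.46667e-06 m^3/s
dP = 1044.45 Pa = 1044.45 / 133.322 mmHg = 7.834 mmHg


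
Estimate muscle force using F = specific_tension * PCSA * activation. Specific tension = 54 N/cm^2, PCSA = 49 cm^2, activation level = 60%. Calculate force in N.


F = sigma * PCSA * activation
F = 54 * 49 * 0.6
F = 1588 N


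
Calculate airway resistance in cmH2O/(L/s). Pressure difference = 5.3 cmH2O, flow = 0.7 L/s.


R = dP / flow
R = 5.3 / 0.7
R = 7.571 cmH2O/(L/s)


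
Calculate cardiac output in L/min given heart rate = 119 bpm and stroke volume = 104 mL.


CO = HR * SV
CO = 119 * 104 / 1000
CO = 12.38 L/min


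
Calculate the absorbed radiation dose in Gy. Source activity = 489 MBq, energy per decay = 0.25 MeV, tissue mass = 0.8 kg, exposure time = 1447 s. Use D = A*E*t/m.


A = 489 MBq = 4.8900e+08 Bq
E = 0.25 MeV = 4.005e-14 J
D = A*E*t/m = 4.8900e+08*4.005e-14*1447/0.8
D = 0.03542 Gy


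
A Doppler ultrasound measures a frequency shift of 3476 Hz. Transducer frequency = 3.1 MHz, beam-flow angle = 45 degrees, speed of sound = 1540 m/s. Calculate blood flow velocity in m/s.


v = fd * c / (2 * f0 * cos(theta))
v = 3476 * 1540 / (2 * 3.1000e+06 * cos(45))
v = 1.221 m/s


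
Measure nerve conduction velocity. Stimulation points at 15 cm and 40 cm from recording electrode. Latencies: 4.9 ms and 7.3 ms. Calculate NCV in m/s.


Distance = (40 - 15) / 100 = 0.25 m
dt = (7.3 - 4.9) / 1000 = 0.0024 s
NCV = dist / dt = 104.2 m/s


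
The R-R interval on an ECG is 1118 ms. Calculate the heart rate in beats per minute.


HR = 60 / RR_interval(s)
RR = 1118 ms = 1.118 s
HR = 60 / 1.118 = 53.67 bpm


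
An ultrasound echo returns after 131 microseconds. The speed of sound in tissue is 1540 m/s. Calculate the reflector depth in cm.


depth = c * t / 2
t = 131 us = 1.3100e-04 s
depth = 1540 * 1.3100e-04 / 2
depth = 0.10087 m = 10.087 cm


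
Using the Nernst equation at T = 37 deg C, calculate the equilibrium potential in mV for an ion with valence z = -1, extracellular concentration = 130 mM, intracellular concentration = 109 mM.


E = (RT/(zF)) * ln(C_out/C_in)
T = 37 + 273.15 = 310.15 K
E = (8.314 * 310.15 / (-1 * 96485)) * ln(130/109)
E = -4.709 mV


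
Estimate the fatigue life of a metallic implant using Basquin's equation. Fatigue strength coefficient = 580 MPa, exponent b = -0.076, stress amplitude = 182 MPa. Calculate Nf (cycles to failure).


sigma_a = sigma_f' * (2Nf)^b
2Nf = (sigma_a/sigma_f')^(1/b)
2Nf = (182/580)^(1/-0.076)
2Nf = 4198684.4
Nf = 2.0993e+06


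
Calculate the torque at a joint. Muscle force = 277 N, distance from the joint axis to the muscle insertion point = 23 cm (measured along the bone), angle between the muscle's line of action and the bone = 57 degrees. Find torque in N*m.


Torque = F * d * sin(theta)   (moment arm = d*sin(theta))
d = 23 cm = 0.23 m
Torque = 277 * 0.23 * sin(57)
Torque = 53.43 N*m


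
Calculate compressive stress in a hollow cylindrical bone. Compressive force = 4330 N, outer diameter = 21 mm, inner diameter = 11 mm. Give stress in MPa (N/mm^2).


A = pi*(r_o^2 - r_i^2)
r_o = 10.5 mm, r_i = 5.5 mm
A = 251.327 mm^2
sigma = F/A = 4330 / 251.327
sigma = 17.23 MPa


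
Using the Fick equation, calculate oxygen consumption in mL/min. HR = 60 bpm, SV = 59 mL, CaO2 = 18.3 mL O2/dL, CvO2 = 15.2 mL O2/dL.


CO = HR*SV = 60*59/1000 = 3.54 L/min
a-v O2 diff = 18.3 - 15.2 = 3.1 mL/dL
VO2 = CO * (CaO2-CvO2) * 10 dL/L
VO2 = 3.54 * 3.1 * 10
VO2 = 109.7 mL/min


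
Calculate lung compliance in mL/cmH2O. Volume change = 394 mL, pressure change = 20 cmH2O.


C = dV / dP
C = 394 / 20
C = 19.7 mL/cmH2O


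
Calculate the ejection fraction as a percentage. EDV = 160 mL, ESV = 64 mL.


SV = EDV - ESV = 160 - 64 = 96 mL
EF = SV/EDV * 100 = 96/160 * 100
EF = 60%


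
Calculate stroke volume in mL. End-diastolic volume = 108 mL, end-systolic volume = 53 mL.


SV = EDV - ESV
SV = 108 - 53
SV = 55 mL


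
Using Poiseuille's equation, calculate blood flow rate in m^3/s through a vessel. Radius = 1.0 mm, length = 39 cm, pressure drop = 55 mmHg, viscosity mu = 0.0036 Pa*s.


Q = pi*r^4*dP / (8*mu*L)
r = 0.001 m, L = 0.39 m
dP = 55 mmHg = 7332.71 Pa
Q = 2.0510e-06 m^3/s


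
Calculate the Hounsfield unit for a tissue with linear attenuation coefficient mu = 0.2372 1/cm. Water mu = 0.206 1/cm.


HU = ((mu_tissue - mu_water) / mu_water) * 1000
HU = ((0.2372 - 0.206) / 0.206) * 1000
HU = 151.5


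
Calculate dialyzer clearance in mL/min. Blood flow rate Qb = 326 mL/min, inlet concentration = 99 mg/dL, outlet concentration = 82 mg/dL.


K = Qb * (Cb_in - Cb_out) / Cb_in
K = 326 * (99 - 82) / 99
K = 55.98 mL/min


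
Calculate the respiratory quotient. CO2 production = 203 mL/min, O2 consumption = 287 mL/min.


RQ = VCO2 / VO2
RQ = 203 / 287
RQ = 0.7073


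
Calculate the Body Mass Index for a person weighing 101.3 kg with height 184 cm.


BMI = weight / height^2
height = 184 cm = 1.84 m
BMI = 101.3 / 1.84^2
BMI = 29.92 kg/m^2


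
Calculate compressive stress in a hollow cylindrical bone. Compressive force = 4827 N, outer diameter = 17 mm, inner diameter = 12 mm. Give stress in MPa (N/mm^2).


A = pi*(r_o^2 - r_i^2)
r_o = 8.5 mm, r_i = 6 mm
A = 113.883 mm^2
sigma = F/A = 4827 / 113.883
sigma = 42.39 MPa


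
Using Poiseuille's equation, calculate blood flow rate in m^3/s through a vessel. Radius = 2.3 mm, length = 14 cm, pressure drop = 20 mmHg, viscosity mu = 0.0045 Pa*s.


Q = pi*r^4*dP / (8*mu*L)
r = 0.0023 m, L = 0.14 m
dP = 20 mmHg = 2666.44 Pa
Q = 4.6512e-05 m^3/s


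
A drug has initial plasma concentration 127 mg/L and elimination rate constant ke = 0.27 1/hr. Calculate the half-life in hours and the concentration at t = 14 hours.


t_half = ln(2) / ke = 0.693147 / 0.27 = 2.567 hr
C(t) = C0 * exp(-ke*t) = 127 * exp(-0.27*14)
C(14) = 2.898 mg/L


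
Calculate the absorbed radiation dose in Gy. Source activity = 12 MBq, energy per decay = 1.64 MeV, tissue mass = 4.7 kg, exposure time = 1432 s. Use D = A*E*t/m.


A = 12 MBq = 1.2000e+07 Bq
E = 1.64 MeV = 2.62728e-13 J
D = A*E*t/m = 1.2000e+07*2.62728e-13*1432/4.7
D = 9.6058e-04 Gy


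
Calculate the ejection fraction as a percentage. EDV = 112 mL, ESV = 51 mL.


SV = EDV - ESV = 112 - 51 = 61 mL
EF = SV/EDV * 100 = 61/112 * 100
EF = 54.46%


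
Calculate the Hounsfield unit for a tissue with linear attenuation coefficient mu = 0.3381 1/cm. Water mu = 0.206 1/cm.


HU = ((mu_tissue - mu_water) / mu_water) * 1000
HU = ((0.3381 - 0.206) / 0.206) * 1000
HU = 641.3


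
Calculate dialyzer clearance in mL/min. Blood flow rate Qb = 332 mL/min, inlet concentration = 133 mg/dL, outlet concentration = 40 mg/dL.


K = Qb * (Cb_in - Cb_out) / Cb_in
K = 332 * (133 - 40) / 133
K = 232.2 mL/min


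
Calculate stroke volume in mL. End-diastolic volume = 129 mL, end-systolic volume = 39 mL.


SV = EDV - ESV
SV = 129 - 39
SV = 90 mL


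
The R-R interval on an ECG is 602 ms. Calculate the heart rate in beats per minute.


HR = 60 / RR_interval(s)
RR = 602 ms = 0.602 s
HR = 60 / 0.602 = 99.67 bpm


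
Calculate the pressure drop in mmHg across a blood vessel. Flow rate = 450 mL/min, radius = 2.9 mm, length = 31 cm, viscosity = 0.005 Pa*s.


dP = 8*mu*L*Q / (pi*r^4)
Q = 450 mL/min = 7.5e-06 m^3/s
dP = 418.544 Pa = 418.544 / 133.322 mmHg = 3.139 mmHg


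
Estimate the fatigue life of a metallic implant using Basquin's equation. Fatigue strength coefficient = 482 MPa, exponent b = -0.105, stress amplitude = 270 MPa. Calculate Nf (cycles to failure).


sigma_a = sigma_f' * (2Nf)^b
2Nf = (sigma_a/sigma_f')^(1/b)
2Nf = (270/482)^(1/-0.105)
2Nf = 249.45003
Nf = 124.7


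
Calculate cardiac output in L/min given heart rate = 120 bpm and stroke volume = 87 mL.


CO = HR * SV
CO = 120 * 87 / 1000
CO = 10.44 L/min


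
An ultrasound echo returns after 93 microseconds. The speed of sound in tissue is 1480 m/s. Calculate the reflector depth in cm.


depth = c * t / 2
t = 93 us = 9.3000e-05 s
depth = 1480 * 9.3000e-05 / 2
depth = 0.06882 m = 6.882 cm


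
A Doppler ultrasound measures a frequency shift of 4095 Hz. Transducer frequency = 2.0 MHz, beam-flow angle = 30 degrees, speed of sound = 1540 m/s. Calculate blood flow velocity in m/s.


v = fd * c / (2 * f0 * cos(theta))
v = 4095 * 1540 / (2 * 2.0000e+06 * cos(30))
v = 1.82 m/s


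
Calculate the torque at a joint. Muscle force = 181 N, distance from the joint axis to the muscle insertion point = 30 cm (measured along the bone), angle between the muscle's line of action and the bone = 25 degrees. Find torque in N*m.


Torque = F * d * sin(theta)   (moment arm = d*sin(theta))
d = 30 cm = 0.3 m
Torque = 181 * 0.3 * sin(25)
Torque = 22.95 N*m


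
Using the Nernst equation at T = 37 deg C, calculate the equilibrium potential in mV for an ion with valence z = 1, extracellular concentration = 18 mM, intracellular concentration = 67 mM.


E = (RT/(zF)) * ln(C_out/C_in)
T = 37 + 273.15 = 310.15 K
E = (8.314 * 310.15 / (1 * 96485)) * ln(18/67)
E = -35.13 mV


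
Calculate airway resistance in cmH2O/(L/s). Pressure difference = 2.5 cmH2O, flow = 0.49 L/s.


R = dP / flow
R = 2.5 / 0.49
R = 5.102 cmH2O/(L/s)


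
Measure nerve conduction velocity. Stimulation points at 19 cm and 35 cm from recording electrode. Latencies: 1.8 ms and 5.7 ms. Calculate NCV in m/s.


Distance = (35 - 19) / 100 = 0.16 m
dt = (5.7 - 1.8) / 1000 = 0.0039 s
NCV = dist / dt = 41.03 m/s


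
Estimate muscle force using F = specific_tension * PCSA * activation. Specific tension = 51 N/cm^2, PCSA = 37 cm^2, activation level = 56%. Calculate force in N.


F = sigma * PCSA * activation
F = 51 * 37 * 0.56
F = 1057 N


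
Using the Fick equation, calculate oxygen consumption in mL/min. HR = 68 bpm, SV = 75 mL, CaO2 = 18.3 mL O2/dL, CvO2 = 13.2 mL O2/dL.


CO = HR*SV = 68*75/1000 = 5.1 L/min
a-v O2 diff = 18.3 - 13.2 = 5.1 mL/dL
VO2 = CO * (CaO2-CvO2) * 10 dL/L
VO2 = 5.1 * 5.1 * 10
VO2 = 260.1 mL/min


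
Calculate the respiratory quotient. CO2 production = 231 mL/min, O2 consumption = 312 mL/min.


RQ = VCO2 / VO2
RQ = 231 / 312
RQ = 0.7404


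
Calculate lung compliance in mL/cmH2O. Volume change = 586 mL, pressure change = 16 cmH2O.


C = dV / dP
C = 586 / 16
C = 36.62 mL/cmH2O


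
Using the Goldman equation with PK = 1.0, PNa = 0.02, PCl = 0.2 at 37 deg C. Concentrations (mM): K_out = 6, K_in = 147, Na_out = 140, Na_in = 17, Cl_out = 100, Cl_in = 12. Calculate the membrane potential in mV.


Vm = (RT/F)*ln((PK*Ko + PNa*Nao + PCl*Cli)/(PK*Ki + PNa*Nai + PCl*Clo))
Numer = 11.2, Denom = 167.34
Vm = -72.27 mV


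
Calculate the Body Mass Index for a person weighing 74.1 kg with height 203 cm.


BMI = weight / height^2
height = 203 cm = 2.03 m
BMI = 74.1 / 2.03^2
BMI = 17.98 kg/m^2


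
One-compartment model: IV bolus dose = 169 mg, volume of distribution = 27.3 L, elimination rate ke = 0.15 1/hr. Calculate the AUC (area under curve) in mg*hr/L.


C0 = Dose/Vd = 169/27.3 = 6.19048 mg/L
AUC = C0/ke = 6.19048/0.15
AUC = 41.27 mg*hr/L


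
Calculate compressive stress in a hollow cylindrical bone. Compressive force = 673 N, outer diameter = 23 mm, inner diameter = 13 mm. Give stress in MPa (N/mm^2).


A = pi*(r_o^2 - r_i^2)
r_o = 11.5 mm, r_i = 6.5 mm
A = 282.743 mm^2
sigma = F/A = 673 / 282.743
sigma = 2.38 MPa


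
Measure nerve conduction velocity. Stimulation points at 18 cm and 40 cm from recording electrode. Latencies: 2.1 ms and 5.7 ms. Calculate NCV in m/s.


Distance = (40 - 18) / 100 = 0.22 m
dt = (5.7 - 2.1) / 1000 = 0.0036 s
NCV = dist / dt = 61.11 m/s


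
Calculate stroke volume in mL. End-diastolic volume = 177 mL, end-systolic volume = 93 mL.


SV = EDV - ESV
SV = 177 - 93
SV = 84 mL


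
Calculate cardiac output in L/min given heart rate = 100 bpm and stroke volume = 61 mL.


CO = HR * SV
CO = 100 * 61 / 1000
CO = 6.1 L/min


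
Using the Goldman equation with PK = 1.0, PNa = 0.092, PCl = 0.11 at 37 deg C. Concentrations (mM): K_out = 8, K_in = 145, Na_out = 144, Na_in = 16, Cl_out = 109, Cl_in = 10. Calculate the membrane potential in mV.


Vm = (RT/F)*ln((PK*Ko + PNa*Nao + PCl*Cli)/(PK*Ki + PNa*Nai + PCl*Clo))
Numer = 22.348, Denom = 158.462
Vm = -52.35 mV


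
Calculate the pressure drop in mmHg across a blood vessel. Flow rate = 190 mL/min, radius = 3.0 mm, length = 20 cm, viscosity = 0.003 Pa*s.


dP = 8*mu*L*Q / (pi*r^4)
Q = 190 mL/min = 3.16667e-06 m^3/s
dP = 59.7323 Pa = 59.7323 / 133.322 mmHg = 0.448 mmHg


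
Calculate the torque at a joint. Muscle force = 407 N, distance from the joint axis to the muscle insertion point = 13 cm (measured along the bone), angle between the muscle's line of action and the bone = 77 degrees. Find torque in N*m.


Torque = F * d * sin(theta)   (moment arm = d*sin(theta))
d = 13 cm = 0.13 m
Torque = 407 * 0.13 * sin(77)
Torque = 51.55 N*m


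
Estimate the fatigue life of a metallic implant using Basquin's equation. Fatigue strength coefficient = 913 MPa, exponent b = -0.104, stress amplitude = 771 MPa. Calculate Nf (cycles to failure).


sigma_a = sigma_f' * (2Nf)^b
2Nf = (sigma_a/sigma_f')^(1/b)
2Nf = (771/913)^(1/-0.104)
2Nf = 5.0807394
Nf = 2.54


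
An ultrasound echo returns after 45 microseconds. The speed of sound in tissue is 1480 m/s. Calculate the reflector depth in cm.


depth = c * t / 2
t = 45 us = 4.5000e-05 s
depth = 1480 * 4.5000e-05 / 2
depth = 0.0333 m = 3.33 cm


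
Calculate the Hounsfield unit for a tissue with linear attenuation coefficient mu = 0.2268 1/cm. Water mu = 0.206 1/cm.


HU = ((mu_tissue - mu_water) / mu_water) * 1000
HU = ((0.2268 - 0.206) / 0.206) * 1000
HU = 101


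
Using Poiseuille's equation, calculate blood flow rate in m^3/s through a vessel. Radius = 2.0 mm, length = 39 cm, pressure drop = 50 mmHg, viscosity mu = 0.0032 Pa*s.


Q = pi*r^4*dP / (8*mu*L)
r = 0.002 m, L = 0.39 m
dP = 50 mmHg = 6666.1 Pa
Q = 3.3561e-05 m^3/s


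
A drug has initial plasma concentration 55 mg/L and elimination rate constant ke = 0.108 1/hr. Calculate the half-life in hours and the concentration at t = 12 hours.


t_half = ln(2) / ke = 0.693147 / 0.108 = 6.418 hr
C(t) = C0 * exp(-ke*t) = 55 * exp(-0.108*12)
C(12) = 15.05 mg/L


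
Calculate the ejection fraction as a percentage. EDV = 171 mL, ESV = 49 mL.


SV = EDV - ESV = 171 - 49 = 122 mL
EF = SV/EDV * 100 = 122/171 * 100
EF = 71.35%


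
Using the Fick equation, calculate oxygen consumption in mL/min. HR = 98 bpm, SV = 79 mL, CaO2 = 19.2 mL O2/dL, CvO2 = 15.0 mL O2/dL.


CO = HR*SV = 98*79/1000 = 7.742 L/min
a-v O2 diff = 19.2 - 15.0 = 4.2 mL/dL
VO2 = CO * (CaO2-CvO2) * 10 dL/L
VO2 = 7.742 * 4.2 * 10
VO2 = 325.2 mL/min


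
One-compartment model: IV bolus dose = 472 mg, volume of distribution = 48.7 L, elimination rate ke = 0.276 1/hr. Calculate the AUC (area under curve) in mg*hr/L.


C0 = Dose/Vd = 472/48.7 = 9.69199 mg/L
AUC = C0/ke = 9.69199/0.276
AUC = 35.12 mg*hr/L


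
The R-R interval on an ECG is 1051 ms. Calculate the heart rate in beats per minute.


HR = 60 / RR_interval(s)
RR = 1051 ms = 1.051 s
HR = 60 / 1.051 = 57.09 bpm


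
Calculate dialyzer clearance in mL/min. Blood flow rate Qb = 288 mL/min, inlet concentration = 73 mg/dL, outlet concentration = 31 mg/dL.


K = Qb * (Cb_in - Cb_out) / Cb_in
K = 288 * (73 - 31) / 73
K = 165.7 mL/min


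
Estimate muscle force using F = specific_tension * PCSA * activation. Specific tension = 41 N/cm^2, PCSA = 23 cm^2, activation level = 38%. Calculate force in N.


F = sigma * PCSA * activation
F = 41 * 23 * 0.38
F = 358.3 N


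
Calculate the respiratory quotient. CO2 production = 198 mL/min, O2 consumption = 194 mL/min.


RQ = VCO2 / VO2
RQ = 198 / 194
RQ = 1.021


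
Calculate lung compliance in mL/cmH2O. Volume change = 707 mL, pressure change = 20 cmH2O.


C = dV / dP
C = 707 / 20
C = 35.35 mL/cmH2O


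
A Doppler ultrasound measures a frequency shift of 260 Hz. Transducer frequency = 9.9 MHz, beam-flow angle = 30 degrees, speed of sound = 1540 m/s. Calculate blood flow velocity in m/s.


v = fd * c / (2 * f0 * cos(theta))
v = 260 * 1540 / (2 * 9.9000e+06 * cos(30))
v = 0.02335 m/s


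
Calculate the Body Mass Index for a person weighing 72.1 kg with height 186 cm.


BMI = weight / height^2
height = 186 cm = 1.86 m
BMI = 72.1 / 1.86^2
BMI = 20.84 kg/m^2


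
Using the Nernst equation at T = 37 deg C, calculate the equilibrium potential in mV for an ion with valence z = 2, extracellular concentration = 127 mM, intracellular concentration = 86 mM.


E = (RT/(zF)) * ln(C_out/C_in)
T = 37 + 273.15 = 310.15 K
E = (8.314 * 310.15 / (2 * 96485)) * ln(127/86)
E = 5.209 mV


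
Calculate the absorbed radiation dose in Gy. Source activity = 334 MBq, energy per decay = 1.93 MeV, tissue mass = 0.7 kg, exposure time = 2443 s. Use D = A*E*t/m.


A = 334 MBq = 3.3400e+08 Bq
E = 1.93 MeV = 3.09186e-13 J
D = A*E*t/m = 3.3400e+08*3.09186e-13*2443/0.7
D = 0.3604 Gy


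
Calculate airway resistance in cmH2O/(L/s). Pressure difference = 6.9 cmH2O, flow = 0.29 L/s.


R = dP / flow
R = 6.9 / 0.29
R = 23.79 cmH2O/(L/s)


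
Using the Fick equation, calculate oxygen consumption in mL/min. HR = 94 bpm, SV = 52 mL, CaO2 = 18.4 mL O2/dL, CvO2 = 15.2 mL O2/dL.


CO = HR*SV = 94*52/1000 = 4.888 L/min
a-v O2 diff = 18.4 - 15.2 = 3.2 mL/dL
VO2 = CO * (CaO2-CvO2) * 10 dL/L
VO2 = 4.888 * 3.2 * 10
VO2 = 156.4 mL/min


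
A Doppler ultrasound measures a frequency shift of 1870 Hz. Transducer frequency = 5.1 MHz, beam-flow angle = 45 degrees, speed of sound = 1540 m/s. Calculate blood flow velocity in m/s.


v = fd * c / (2 * f0 * cos(theta))
v = 1870 * 1540 / (2 * 5.1000e+06 * cos(45))
v = 0.3993 m/s


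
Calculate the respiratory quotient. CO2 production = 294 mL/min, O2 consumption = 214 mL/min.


RQ = VCO2 / VO2
RQ = 294 / 214
RQ = 1.374


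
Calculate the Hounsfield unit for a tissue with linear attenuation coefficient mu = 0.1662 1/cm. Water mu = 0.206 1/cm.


HU = ((mu_tissue - mu_water) / mu_water) * 1000
HU = ((0.1662 - 0.206) / 0.206) * 1000
HU = -193.2


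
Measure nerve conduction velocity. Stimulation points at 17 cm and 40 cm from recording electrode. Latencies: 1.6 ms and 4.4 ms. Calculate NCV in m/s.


Distance = (40 - 17) / 100 = 0.23 m
dt = (4.4 - 1.6) / 1000 = 0.0028 s
NCV = dist / dt = 82.14 m/s


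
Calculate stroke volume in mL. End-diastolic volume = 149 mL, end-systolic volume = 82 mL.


SV = EDV - ESV
SV = 149 - 82
SV = 67 mL


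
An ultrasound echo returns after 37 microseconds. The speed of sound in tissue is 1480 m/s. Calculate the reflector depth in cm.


depth = c * t / 2
t = 37 us = 3.7000e-05 s
depth = 1480 * 3.7000e-05 / 2
depth = 0.02738 m = 2.738 cm


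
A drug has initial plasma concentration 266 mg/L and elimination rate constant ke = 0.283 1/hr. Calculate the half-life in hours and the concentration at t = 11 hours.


t_half = ln(2) / ke = 0.693147 / 0.283 = 2.449 hr
C(t) = C0 * exp(-ke*t) = 266 * exp(-0.283*11)
C(11) = 11.83 mg/L


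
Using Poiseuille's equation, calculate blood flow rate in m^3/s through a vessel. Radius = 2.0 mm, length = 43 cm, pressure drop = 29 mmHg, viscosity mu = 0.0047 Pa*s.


Q = pi*r^4*dP / (8*mu*L)
r = 0.002 m, L = 0.43 m
dP = 29 mmHg = 3866.338 Pa
Q = 1.2020e-05 m^3/s


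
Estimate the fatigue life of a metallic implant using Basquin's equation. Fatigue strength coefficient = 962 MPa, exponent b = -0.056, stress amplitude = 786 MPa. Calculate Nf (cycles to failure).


sigma_a = sigma_f' * (2Nf)^b
2Nf = (sigma_a/sigma_f')^(1/b)
2Nf = (786/962)^(1/-0.056)
2Nf = 36.898558
Nf = 18.45


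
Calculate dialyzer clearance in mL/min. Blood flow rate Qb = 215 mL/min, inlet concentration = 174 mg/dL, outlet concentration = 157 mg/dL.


K = Qb * (Cb_in - Cb_out) / Cb_in
K = 215 * (174 - 157) / 174
K = 21.01 mL/min


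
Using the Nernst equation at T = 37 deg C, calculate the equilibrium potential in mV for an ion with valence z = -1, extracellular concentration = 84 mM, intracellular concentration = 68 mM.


E = (RT/(zF)) * ln(C_out/C_in)
T = 37 + 273.15 = 310.15 K
E = (8.314 * 310.15 / (-1 * 96485)) * ln(84/68)
E = -5.647 mV


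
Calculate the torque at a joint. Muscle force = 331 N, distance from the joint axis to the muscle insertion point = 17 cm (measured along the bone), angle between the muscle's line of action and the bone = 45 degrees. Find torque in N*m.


Torque = F * d * sin(theta)   (moment arm = d*sin(theta))
d = 17 cm = 0.17 m
Torque = 331 * 0.17 * sin(45)
Torque = 39.79 N*m


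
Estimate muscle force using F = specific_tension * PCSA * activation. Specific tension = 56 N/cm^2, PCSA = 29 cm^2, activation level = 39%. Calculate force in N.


F = sigma * PCSA * activation
F = 56 * 29 * 0.39
F = 633.4 N


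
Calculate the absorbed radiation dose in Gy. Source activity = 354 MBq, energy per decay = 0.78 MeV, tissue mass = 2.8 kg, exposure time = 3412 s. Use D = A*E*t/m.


A = 354 MBq = 3.5400e+08 Bq
E = 0.78 MeV = 1.24956e-13 J
D = A*E*t/m = 3.5400e+08*1.24956e-13*3412/2.8
D = 0.0539 Gy


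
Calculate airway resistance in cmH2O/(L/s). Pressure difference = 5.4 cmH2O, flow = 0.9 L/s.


R = dP / flow
R = 5.4 / 0.9
R = 6 cmH2O/(L/s)


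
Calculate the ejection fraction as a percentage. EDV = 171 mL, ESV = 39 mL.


SV = EDV - ESV = 171 - 39 = 132 mL
EF = SV/EDV * 100 = 132/171 * 100
EF = 77.19%


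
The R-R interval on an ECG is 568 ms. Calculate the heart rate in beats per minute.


HR = 60 / RR_interval(s)
RR = 568 ms = 0.568 s
HR = 60 / 0.568 = 105.6 bpm


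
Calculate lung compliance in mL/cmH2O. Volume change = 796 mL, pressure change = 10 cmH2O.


C = dV / dP
C = 796 / 10
C = 79.6 mL/cmH2O


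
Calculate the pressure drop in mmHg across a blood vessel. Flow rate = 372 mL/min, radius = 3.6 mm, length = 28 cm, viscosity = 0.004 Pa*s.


dP = 8*mu*L*Q / (pi*r^4)
Q = 372 mL/min = 6.2e-06 m^3/s
dP = 105.279 Pa = 105.279 / 133.322 mmHg = 0.7897 mmHg


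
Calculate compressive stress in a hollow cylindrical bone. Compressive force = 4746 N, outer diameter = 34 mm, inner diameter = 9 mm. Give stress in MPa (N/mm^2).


A = pi*(r_o^2 - r_i^2)
r_o = 17 mm, r_i = 4.5 mm
A = 844.303 mm^2
sigma = F/A = 4746 / 844.303
sigma = 5.621 MPa


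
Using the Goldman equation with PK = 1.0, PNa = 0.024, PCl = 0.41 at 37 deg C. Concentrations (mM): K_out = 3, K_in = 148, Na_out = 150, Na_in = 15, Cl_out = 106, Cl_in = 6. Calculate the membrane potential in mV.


Vm = (RT/F)*ln((PK*Ko + PNa*Nao + PCl*Cli)/(PK*Ki + PNa*Nai + PCl*Clo))
Numer = 9.06, Denom = 191.82
Vm = -81.58 mV


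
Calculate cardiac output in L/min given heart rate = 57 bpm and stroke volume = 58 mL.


CO = HR * SV
CO = 57 * 58 / 1000
CO = 3.306 L/min


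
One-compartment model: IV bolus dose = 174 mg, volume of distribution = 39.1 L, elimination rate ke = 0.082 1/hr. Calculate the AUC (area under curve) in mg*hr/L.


C0 = Dose/Vd = 174/39.1 = 4.45013 mg/L
AUC = C0/ke = 4.45013/0.082
AUC = 54.27 mg*hr/L


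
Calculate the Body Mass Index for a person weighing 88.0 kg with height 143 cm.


BMI = weight / height^2
height = 143 cm = 1.43 m
BMI = 88.0 / 1.43^2
BMI = 43.03 kg/m^2


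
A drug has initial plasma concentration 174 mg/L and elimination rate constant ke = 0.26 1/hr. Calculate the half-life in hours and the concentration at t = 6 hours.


t_half = ln(2) / ke = 0.693147 / 0.26 = 2.666 hr
C(t) = C0 * exp(-ke*t) = 174 * exp(-0.26*6)
C(6) = 36.56 mg/L


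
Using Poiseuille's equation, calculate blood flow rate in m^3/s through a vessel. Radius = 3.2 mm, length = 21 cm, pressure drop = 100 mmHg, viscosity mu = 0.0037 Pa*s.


Q = pi*r^4*dP / (8*mu*L)
r = 0.0032 m, L = 0.21 m
dP = 100 mmHg = 13332.2 Pa
Q = 7.0655e-04 m^3/s


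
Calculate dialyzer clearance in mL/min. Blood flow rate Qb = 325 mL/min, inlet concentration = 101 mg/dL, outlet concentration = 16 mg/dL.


K = Qb * (Cb_in - Cb_out) / Cb_in
K = 325 * (101 - 16) / 101
K = 273.5 mL/min


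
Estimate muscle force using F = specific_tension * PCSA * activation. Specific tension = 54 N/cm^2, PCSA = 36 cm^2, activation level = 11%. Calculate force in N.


F = sigma * PCSA * activation
F = 54 * 36 * 0.11
F = 213.8 N


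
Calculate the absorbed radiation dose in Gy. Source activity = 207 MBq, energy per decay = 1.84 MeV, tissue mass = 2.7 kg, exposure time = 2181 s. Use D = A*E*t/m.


A = 207 MBq = 2.0700e+08 Bq
E = 1.84 MeV = 2.94768e-13 J
D = A*E*t/m = 2.0700e+08*2.94768e-13*2181/2.7
D = 0.04929 Gy


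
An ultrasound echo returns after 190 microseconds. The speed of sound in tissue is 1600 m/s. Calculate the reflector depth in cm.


depth = c * t / 2
t = 190 us = 1.9000e-04 s
depth = 1600 * 1.9000e-04 / 2
depth = 0.152 m = 15.2 cm


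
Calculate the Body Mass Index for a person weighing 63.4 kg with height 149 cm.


BMI = weight / height^2
height = 149 cm = 1.49 m
BMI = 63.4 / 1.49^2
BMI = 28.56 kg/m^2


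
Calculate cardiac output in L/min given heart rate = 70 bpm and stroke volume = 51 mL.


CO = HR * SV
CO = 70 * 51 / 1000
CO = 3.57 L/min


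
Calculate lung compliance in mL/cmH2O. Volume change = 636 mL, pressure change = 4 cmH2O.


C = dV / dP
C = 636 / 4
C = 159 mL/cmH2O


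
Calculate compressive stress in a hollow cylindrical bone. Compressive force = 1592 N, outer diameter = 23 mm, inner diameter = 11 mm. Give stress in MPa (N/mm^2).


A = pi*(r_o^2 - r_i^2)
r_o = 11.5 mm, r_i = 5.5 mm
A = 320.442 mm^2
sigma = F/A = 1592 / 320.442
sigma = 4.968 MPa


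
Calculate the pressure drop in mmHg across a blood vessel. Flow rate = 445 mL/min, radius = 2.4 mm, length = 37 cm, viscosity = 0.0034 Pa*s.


dP = 8*mu*L*Q / (pi*r^4)
Q = 445 mL/min = 7.41667e-06 m^3/s
dP = 716.118 Pa = 716.118 / 133.322 mmHg = 5.371 mmHg


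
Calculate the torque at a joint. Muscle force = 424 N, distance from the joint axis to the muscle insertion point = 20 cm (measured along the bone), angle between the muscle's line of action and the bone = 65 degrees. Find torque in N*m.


Torque = F * d * sin(theta)   (moment arm = d*sin(theta))
d = 20 cm = 0.2 m
Torque = 424 * 0.2 * sin(65)
Torque = 76.85 N*m


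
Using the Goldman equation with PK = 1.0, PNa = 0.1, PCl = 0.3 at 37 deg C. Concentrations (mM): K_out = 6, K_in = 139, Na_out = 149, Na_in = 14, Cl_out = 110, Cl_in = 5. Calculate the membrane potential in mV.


Vm = (RT/F)*ln((PK*Ko + PNa*Nao + PCl*Cli)/(PK*Ki + PNa*Nai + PCl*Clo))
Numer = 22.4, Denom = 173.4
Vm = -54.69 mV


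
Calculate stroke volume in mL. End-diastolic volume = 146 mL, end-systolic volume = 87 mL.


SV = EDV - ESV
SV = 146 - 87
SV = 59 mL


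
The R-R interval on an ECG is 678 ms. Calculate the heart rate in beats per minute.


HR = 60 / RR_interval(s)
RR = 678 ms = 0.678 s
HR = 60 / 0.678 = 88.5 bpm


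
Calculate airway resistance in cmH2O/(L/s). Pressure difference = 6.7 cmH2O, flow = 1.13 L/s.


R = dP / flow
R = 6.7 / 1.13
R = 5.929 cmH2O/(L/s)


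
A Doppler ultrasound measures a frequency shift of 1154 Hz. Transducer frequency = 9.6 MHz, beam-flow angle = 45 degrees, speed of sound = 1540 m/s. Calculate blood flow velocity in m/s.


v = fd * c / (2 * f0 * cos(theta))
v = 1154 * 1540 / (2 * 9.6000e+06 * cos(45))
v = 0.1309 m/s


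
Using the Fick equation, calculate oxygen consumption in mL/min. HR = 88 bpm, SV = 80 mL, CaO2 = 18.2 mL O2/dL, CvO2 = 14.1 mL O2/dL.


CO = HR*SV = 88*80/1000 = 7.04 L/min
a-v O2 diff = 18.2 - 14.1 = 4.1 mL/dL
VO2 = CO * (CaO2-CvO2) * 10 dL/L
VO2 = 7.04 * 4.1 * 10
VO2 = 288.6 mL/min


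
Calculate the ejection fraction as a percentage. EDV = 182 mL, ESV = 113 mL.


SV = EDV - ESV = 182 - 113 = 69 mL
EF = SV/EDV * 100 = 69/182 * 100
EF = 37.91%


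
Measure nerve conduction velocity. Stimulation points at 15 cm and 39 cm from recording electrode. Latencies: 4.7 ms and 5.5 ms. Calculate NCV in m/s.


Distance = (39 - 15) / 100 = 0.24 m
dt = (5.5 - 4.7) / 1000 = 8.0000e-04 s
NCV = dist / dt = 300 m/s


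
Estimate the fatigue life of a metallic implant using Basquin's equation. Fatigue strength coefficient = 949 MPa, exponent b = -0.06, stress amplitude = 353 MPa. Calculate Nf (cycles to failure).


sigma_a = sigma_f' * (2Nf)^b
2Nf = (sigma_a/sigma_f')^(1/b)
2Nf = (353/949)^(1/-0.06)
2Nf = 14394341
Nf = 7.1972e+06


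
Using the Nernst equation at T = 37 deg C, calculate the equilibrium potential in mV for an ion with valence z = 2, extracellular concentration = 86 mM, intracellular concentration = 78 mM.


E = (RT/(zF)) * ln(C_out/C_in)
T = 37 + 273.15 = 310.15 K
E = (8.314 * 310.15 / (2 * 96485)) * ln(86/78)
E = 1.305 mV


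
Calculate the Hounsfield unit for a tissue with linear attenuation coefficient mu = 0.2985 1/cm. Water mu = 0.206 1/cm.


HU = ((mu_tissue - mu_water) / mu_water) * 1000
HU = ((0.2985 - 0.206) / 0.206) * 1000
HU = 449


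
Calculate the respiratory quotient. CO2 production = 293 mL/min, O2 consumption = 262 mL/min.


RQ = VCO2 / VO2
RQ = 293 / 262
RQ = 1.118


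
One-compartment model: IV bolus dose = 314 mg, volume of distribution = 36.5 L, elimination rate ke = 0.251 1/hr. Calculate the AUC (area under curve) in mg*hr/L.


C0 = Dose/Vd = 314/36.5 = 8.60274 mg/L
AUC = C0/ke = 8.60274/0.251
AUC = 34.27 mg*hr/L


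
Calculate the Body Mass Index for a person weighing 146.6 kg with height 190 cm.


BMI = weight / height^2
height = 190 cm = 1.9 m
BMI = 146.6 / 1.9^2
BMI = 40.61 kg/m^2
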